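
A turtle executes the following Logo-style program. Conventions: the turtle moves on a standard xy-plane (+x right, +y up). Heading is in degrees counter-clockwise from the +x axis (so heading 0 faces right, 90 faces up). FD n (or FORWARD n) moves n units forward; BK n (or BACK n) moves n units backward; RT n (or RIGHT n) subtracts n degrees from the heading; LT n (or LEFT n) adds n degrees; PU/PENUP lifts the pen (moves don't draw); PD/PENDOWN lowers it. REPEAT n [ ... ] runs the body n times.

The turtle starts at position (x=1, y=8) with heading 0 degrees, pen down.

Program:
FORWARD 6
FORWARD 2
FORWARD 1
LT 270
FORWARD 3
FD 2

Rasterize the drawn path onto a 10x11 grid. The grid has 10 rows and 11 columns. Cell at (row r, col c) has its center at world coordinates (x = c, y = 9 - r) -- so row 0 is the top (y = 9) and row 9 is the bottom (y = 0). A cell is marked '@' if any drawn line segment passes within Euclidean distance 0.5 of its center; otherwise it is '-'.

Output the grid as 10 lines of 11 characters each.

Segment 0: (1,8) -> (7,8)
Segment 1: (7,8) -> (9,8)
Segment 2: (9,8) -> (10,8)
Segment 3: (10,8) -> (10,5)
Segment 4: (10,5) -> (10,3)

Answer: -----------
-@@@@@@@@@@
----------@
----------@
----------@
----------@
----------@
-----------
-----------
-----------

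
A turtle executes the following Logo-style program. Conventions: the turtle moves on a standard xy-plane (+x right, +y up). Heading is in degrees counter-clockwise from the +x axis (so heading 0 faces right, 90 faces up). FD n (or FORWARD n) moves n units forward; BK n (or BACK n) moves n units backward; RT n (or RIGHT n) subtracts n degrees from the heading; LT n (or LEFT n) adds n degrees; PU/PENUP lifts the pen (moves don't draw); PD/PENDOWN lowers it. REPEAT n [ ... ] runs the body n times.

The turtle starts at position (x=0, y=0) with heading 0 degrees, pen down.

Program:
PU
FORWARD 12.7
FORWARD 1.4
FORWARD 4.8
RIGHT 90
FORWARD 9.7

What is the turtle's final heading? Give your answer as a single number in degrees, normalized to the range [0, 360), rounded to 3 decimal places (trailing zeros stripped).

Executing turtle program step by step:
Start: pos=(0,0), heading=0, pen down
PU: pen up
FD 12.7: (0,0) -> (12.7,0) [heading=0, move]
FD 1.4: (12.7,0) -> (14.1,0) [heading=0, move]
FD 4.8: (14.1,0) -> (18.9,0) [heading=0, move]
RT 90: heading 0 -> 270
FD 9.7: (18.9,0) -> (18.9,-9.7) [heading=270, move]
Final: pos=(18.9,-9.7), heading=270, 0 segment(s) drawn

Answer: 270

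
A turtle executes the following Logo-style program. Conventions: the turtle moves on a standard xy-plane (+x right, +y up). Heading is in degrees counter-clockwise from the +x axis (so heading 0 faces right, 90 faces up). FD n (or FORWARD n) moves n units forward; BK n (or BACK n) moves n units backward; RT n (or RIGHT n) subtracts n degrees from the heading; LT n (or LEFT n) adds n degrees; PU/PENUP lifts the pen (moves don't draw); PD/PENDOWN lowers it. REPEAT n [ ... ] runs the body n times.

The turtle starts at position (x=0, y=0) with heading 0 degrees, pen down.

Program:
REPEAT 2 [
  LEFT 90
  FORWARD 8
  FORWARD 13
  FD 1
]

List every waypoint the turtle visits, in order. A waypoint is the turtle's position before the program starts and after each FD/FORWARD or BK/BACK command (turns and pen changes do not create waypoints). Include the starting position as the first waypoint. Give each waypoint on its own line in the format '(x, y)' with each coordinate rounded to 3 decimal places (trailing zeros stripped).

Answer: (0, 0)
(0, 8)
(0, 21)
(0, 22)
(-8, 22)
(-21, 22)
(-22, 22)

Derivation:
Executing turtle program step by step:
Start: pos=(0,0), heading=0, pen down
REPEAT 2 [
  -- iteration 1/2 --
  LT 90: heading 0 -> 90
  FD 8: (0,0) -> (0,8) [heading=90, draw]
  FD 13: (0,8) -> (0,21) [heading=90, draw]
  FD 1: (0,21) -> (0,22) [heading=90, draw]
  -- iteration 2/2 --
  LT 90: heading 90 -> 180
  FD 8: (0,22) -> (-8,22) [heading=180, draw]
  FD 13: (-8,22) -> (-21,22) [heading=180, draw]
  FD 1: (-21,22) -> (-22,22) [heading=180, draw]
]
Final: pos=(-22,22), heading=180, 6 segment(s) drawn
Waypoints (7 total):
(0, 0)
(0, 8)
(0, 21)
(0, 22)
(-8, 22)
(-21, 22)
(-22, 22)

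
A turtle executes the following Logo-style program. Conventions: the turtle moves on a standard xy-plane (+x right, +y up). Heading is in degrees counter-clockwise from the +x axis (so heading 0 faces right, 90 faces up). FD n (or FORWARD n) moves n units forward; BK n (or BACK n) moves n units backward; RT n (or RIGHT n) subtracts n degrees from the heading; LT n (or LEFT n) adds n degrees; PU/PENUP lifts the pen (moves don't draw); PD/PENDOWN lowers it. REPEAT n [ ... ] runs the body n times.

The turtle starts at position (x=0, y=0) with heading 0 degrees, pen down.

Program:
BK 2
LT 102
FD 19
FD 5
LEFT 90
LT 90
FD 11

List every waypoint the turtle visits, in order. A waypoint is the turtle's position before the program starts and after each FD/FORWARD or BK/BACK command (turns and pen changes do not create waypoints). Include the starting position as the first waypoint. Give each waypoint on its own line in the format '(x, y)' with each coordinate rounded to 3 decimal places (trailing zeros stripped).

Answer: (0, 0)
(-2, 0)
(-5.95, 18.585)
(-6.99, 23.476)
(-4.703, 12.716)

Derivation:
Executing turtle program step by step:
Start: pos=(0,0), heading=0, pen down
BK 2: (0,0) -> (-2,0) [heading=0, draw]
LT 102: heading 0 -> 102
FD 19: (-2,0) -> (-5.95,18.585) [heading=102, draw]
FD 5: (-5.95,18.585) -> (-6.99,23.476) [heading=102, draw]
LT 90: heading 102 -> 192
LT 90: heading 192 -> 282
FD 11: (-6.99,23.476) -> (-4.703,12.716) [heading=282, draw]
Final: pos=(-4.703,12.716), heading=282, 4 segment(s) drawn
Waypoints (5 total):
(0, 0)
(-2, 0)
(-5.95, 18.585)
(-6.99, 23.476)
(-4.703, 12.716)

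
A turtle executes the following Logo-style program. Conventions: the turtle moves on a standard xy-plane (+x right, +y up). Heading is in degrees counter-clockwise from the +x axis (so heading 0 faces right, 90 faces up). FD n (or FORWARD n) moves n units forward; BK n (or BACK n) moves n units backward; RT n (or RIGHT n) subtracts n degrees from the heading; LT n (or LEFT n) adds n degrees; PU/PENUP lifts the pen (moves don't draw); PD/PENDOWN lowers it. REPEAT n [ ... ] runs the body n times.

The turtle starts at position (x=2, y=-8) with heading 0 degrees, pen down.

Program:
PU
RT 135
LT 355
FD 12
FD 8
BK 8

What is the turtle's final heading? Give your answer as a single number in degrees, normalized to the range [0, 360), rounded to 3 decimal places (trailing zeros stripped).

Executing turtle program step by step:
Start: pos=(2,-8), heading=0, pen down
PU: pen up
RT 135: heading 0 -> 225
LT 355: heading 225 -> 220
FD 12: (2,-8) -> (-7.193,-15.713) [heading=220, move]
FD 8: (-7.193,-15.713) -> (-13.321,-20.856) [heading=220, move]
BK 8: (-13.321,-20.856) -> (-7.193,-15.713) [heading=220, move]
Final: pos=(-7.193,-15.713), heading=220, 0 segment(s) drawn

Answer: 220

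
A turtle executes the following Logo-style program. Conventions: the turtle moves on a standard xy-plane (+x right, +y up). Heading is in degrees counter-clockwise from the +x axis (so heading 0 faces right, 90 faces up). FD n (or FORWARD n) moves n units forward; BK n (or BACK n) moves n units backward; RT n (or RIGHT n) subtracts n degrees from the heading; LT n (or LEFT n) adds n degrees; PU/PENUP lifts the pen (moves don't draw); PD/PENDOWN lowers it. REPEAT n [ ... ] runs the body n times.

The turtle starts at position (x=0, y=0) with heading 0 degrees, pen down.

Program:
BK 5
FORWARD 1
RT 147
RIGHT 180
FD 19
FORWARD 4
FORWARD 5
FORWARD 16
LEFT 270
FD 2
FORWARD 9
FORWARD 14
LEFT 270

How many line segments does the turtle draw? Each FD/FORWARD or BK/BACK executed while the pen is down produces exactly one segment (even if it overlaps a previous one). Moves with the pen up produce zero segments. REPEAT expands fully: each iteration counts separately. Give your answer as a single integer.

Executing turtle program step by step:
Start: pos=(0,0), heading=0, pen down
BK 5: (0,0) -> (-5,0) [heading=0, draw]
FD 1: (-5,0) -> (-4,0) [heading=0, draw]
RT 147: heading 0 -> 213
RT 180: heading 213 -> 33
FD 19: (-4,0) -> (11.935,10.348) [heading=33, draw]
FD 4: (11.935,10.348) -> (15.289,12.527) [heading=33, draw]
FD 5: (15.289,12.527) -> (19.483,15.25) [heading=33, draw]
FD 16: (19.483,15.25) -> (32.902,23.964) [heading=33, draw]
LT 270: heading 33 -> 303
FD 2: (32.902,23.964) -> (33.991,22.287) [heading=303, draw]
FD 9: (33.991,22.287) -> (38.893,14.739) [heading=303, draw]
FD 14: (38.893,14.739) -> (46.517,2.997) [heading=303, draw]
LT 270: heading 303 -> 213
Final: pos=(46.517,2.997), heading=213, 9 segment(s) drawn
Segments drawn: 9

Answer: 9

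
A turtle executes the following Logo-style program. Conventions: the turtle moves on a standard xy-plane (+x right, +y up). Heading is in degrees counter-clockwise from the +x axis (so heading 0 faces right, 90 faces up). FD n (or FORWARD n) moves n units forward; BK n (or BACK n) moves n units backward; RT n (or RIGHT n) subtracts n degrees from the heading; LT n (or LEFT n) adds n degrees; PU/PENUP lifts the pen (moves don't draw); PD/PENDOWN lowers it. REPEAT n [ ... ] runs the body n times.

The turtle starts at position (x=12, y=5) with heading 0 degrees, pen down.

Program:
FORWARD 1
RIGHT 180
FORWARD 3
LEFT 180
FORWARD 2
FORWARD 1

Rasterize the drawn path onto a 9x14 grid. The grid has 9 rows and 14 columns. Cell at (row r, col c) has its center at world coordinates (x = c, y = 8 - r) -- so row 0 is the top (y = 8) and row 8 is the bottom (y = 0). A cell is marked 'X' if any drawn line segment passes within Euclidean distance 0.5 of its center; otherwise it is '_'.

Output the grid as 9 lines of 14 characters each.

Segment 0: (12,5) -> (13,5)
Segment 1: (13,5) -> (10,5)
Segment 2: (10,5) -> (12,5)
Segment 3: (12,5) -> (13,5)

Answer: ______________
______________
______________
__________XXXX
______________
______________
______________
______________
______________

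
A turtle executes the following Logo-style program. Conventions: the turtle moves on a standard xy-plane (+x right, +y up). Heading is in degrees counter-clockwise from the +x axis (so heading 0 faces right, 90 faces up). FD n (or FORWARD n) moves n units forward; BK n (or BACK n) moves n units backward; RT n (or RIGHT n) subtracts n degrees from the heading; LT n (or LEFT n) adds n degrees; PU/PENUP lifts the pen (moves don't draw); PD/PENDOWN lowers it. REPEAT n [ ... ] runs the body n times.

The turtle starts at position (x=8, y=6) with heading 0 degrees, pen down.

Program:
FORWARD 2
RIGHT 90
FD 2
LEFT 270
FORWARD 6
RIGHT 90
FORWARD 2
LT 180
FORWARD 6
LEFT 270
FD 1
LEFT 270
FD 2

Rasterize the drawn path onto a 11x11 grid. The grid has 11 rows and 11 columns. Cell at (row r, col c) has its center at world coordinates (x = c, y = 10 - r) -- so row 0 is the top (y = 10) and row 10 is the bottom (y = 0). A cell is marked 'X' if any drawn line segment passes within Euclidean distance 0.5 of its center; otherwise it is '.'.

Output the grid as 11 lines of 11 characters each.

Answer: ...........
...........
...........
...........
....X...XXX
....X.....X
....XXXXXXX
....X......
...XX......
...XX......
...XX......

Derivation:
Segment 0: (8,6) -> (10,6)
Segment 1: (10,6) -> (10,4)
Segment 2: (10,4) -> (4,4)
Segment 3: (4,4) -> (4,6)
Segment 4: (4,6) -> (4,0)
Segment 5: (4,0) -> (3,0)
Segment 6: (3,0) -> (3,2)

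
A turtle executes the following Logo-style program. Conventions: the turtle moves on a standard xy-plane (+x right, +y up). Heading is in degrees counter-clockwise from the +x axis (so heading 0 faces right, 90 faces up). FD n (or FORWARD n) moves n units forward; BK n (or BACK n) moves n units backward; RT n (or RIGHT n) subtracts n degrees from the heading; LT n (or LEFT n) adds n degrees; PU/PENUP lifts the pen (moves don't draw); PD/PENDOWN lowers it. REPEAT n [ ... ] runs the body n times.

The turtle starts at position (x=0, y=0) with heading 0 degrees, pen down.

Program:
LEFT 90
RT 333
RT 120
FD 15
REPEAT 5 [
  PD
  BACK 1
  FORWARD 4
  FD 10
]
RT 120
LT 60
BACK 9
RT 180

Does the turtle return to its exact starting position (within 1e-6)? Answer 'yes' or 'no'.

Executing turtle program step by step:
Start: pos=(0,0), heading=0, pen down
LT 90: heading 0 -> 90
RT 333: heading 90 -> 117
RT 120: heading 117 -> 357
FD 15: (0,0) -> (14.979,-0.785) [heading=357, draw]
REPEAT 5 [
  -- iteration 1/5 --
  PD: pen down
  BK 1: (14.979,-0.785) -> (13.981,-0.733) [heading=357, draw]
  FD 4: (13.981,-0.733) -> (17.975,-0.942) [heading=357, draw]
  FD 10: (17.975,-0.942) -> (27.962,-1.465) [heading=357, draw]
  -- iteration 2/5 --
  PD: pen down
  BK 1: (27.962,-1.465) -> (26.963,-1.413) [heading=357, draw]
  FD 4: (26.963,-1.413) -> (30.958,-1.622) [heading=357, draw]
  FD 10: (30.958,-1.622) -> (40.944,-2.146) [heading=357, draw]
  -- iteration 3/5 --
  PD: pen down
  BK 1: (40.944,-2.146) -> (39.945,-2.093) [heading=357, draw]
  FD 4: (39.945,-2.093) -> (43.94,-2.303) [heading=357, draw]
  FD 10: (43.94,-2.303) -> (53.926,-2.826) [heading=357, draw]
  -- iteration 4/5 --
  PD: pen down
  BK 1: (53.926,-2.826) -> (52.927,-2.774) [heading=357, draw]
  FD 4: (52.927,-2.774) -> (56.922,-2.983) [heading=357, draw]
  FD 10: (56.922,-2.983) -> (66.908,-3.507) [heading=357, draw]
  -- iteration 5/5 --
  PD: pen down
  BK 1: (66.908,-3.507) -> (65.91,-3.454) [heading=357, draw]
  FD 4: (65.91,-3.454) -> (69.904,-3.664) [heading=357, draw]
  FD 10: (69.904,-3.664) -> (79.89,-4.187) [heading=357, draw]
]
RT 120: heading 357 -> 237
LT 60: heading 237 -> 297
BK 9: (79.89,-4.187) -> (75.804,3.832) [heading=297, draw]
RT 180: heading 297 -> 117
Final: pos=(75.804,3.832), heading=117, 17 segment(s) drawn

Start position: (0, 0)
Final position: (75.804, 3.832)
Distance = 75.901; >= 1e-6 -> NOT closed

Answer: no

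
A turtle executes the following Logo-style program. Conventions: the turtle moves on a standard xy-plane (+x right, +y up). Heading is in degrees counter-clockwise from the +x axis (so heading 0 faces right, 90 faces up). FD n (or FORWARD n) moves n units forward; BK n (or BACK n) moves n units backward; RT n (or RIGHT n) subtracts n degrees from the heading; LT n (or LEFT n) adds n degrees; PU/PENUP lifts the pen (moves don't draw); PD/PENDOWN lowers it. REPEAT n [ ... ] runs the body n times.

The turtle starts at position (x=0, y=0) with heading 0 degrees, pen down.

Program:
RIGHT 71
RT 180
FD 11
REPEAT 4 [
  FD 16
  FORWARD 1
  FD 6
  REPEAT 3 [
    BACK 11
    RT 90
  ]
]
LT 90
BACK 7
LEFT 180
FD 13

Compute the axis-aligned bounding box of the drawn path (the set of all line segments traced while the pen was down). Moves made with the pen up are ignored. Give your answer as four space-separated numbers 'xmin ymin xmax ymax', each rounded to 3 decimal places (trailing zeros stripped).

Answer: -43.217 -11.069 15.329 32.148

Derivation:
Executing turtle program step by step:
Start: pos=(0,0), heading=0, pen down
RT 71: heading 0 -> 289
RT 180: heading 289 -> 109
FD 11: (0,0) -> (-3.581,10.401) [heading=109, draw]
REPEAT 4 [
  -- iteration 1/4 --
  FD 16: (-3.581,10.401) -> (-8.79,25.529) [heading=109, draw]
  FD 1: (-8.79,25.529) -> (-9.116,26.475) [heading=109, draw]
  FD 6: (-9.116,26.475) -> (-11.069,32.148) [heading=109, draw]
  REPEAT 3 [
    -- iteration 1/3 --
    BK 11: (-11.069,32.148) -> (-7.488,21.747) [heading=109, draw]
    RT 90: heading 109 -> 19
    -- iteration 2/3 --
    BK 11: (-7.488,21.747) -> (-17.889,18.166) [heading=19, draw]
    RT 90: heading 19 -> 289
    -- iteration 3/3 --
    BK 11: (-17.889,18.166) -> (-21.47,28.566) [heading=289, draw]
    RT 90: heading 289 -> 199
  ]
  -- iteration 2/4 --
  FD 16: (-21.47,28.566) -> (-36.598,23.357) [heading=199, draw]
  FD 1: (-36.598,23.357) -> (-37.544,23.032) [heading=199, draw]
  FD 6: (-37.544,23.032) -> (-43.217,21.078) [heading=199, draw]
  REPEAT 3 [
    -- iteration 1/3 --
    BK 11: (-43.217,21.078) -> (-32.816,24.66) [heading=199, draw]
    RT 90: heading 199 -> 109
    -- iteration 2/3 --
    BK 11: (-32.816,24.66) -> (-29.235,14.259) [heading=109, draw]
    RT 90: heading 109 -> 19
    -- iteration 3/3 --
    BK 11: (-29.235,14.259) -> (-39.636,10.678) [heading=19, draw]
    RT 90: heading 19 -> 289
  ]
  -- iteration 3/4 --
  FD 16: (-39.636,10.678) -> (-34.427,-4.451) [heading=289, draw]
  FD 1: (-34.427,-4.451) -> (-34.101,-5.396) [heading=289, draw]
  FD 6: (-34.101,-5.396) -> (-32.148,-11.069) [heading=289, draw]
  REPEAT 3 [
    -- iteration 1/3 --
    BK 11: (-32.148,-11.069) -> (-35.729,-0.669) [heading=289, draw]
    RT 90: heading 289 -> 199
    -- iteration 2/3 --
    BK 11: (-35.729,-0.669) -> (-25.328,2.913) [heading=199, draw]
    RT 90: heading 199 -> 109
    -- iteration 3/3 --
    BK 11: (-25.328,2.913) -> (-21.747,-7.488) [heading=109, draw]
    RT 90: heading 109 -> 19
  ]
  -- iteration 4/4 --
  FD 16: (-21.747,-7.488) -> (-6.619,-2.279) [heading=19, draw]
  FD 1: (-6.619,-2.279) -> (-5.673,-1.953) [heading=19, draw]
  FD 6: (-5.673,-1.953) -> (0,0) [heading=19, draw]
  REPEAT 3 [
    -- iteration 1/3 --
    BK 11: (0,0) -> (-10.401,-3.581) [heading=19, draw]
    RT 90: heading 19 -> 289
    -- iteration 2/3 --
    BK 11: (-10.401,-3.581) -> (-13.982,6.819) [heading=289, draw]
    RT 90: heading 289 -> 199
    -- iteration 3/3 --
    BK 11: (-13.982,6.819) -> (-3.581,10.401) [heading=199, draw]
    RT 90: heading 199 -> 109
  ]
]
LT 90: heading 109 -> 199
BK 7: (-3.581,10.401) -> (3.037,12.68) [heading=199, draw]
LT 180: heading 199 -> 19
FD 13: (3.037,12.68) -> (15.329,16.912) [heading=19, draw]
Final: pos=(15.329,16.912), heading=19, 27 segment(s) drawn

Segment endpoints: x in {-43.217, -39.636, -37.544, -36.598, -35.729, -34.427, -34.101, -32.816, -32.148, -29.235, -25.328, -21.747, -21.47, -17.889, -13.982, -11.069, -10.401, -9.116, -8.79, -7.488, -6.619, -5.673, -3.581, -3.581, 0, 0, 3.037, 15.329}, y in {-11.069, -7.488, -5.396, -4.451, -3.581, -2.279, -1.953, -0.669, 0, 0, 2.913, 6.819, 10.401, 10.401, 10.678, 12.68, 14.259, 16.912, 18.166, 21.078, 21.747, 23.032, 23.357, 24.66, 25.529, 26.475, 28.566, 32.148}
xmin=-43.217, ymin=-11.069, xmax=15.329, ymax=32.148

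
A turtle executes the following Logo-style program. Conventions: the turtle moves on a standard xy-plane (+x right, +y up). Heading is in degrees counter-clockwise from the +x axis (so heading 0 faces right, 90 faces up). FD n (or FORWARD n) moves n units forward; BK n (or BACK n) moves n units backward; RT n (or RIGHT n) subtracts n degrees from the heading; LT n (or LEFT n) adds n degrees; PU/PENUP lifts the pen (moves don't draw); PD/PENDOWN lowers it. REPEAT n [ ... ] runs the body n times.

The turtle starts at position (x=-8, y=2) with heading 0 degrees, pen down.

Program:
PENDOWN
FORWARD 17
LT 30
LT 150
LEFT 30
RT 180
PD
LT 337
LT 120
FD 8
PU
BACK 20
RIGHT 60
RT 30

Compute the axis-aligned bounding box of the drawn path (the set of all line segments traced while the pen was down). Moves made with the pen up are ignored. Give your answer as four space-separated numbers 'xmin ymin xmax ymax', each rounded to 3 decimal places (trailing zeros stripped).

Answer: -8 2 9 8.389

Derivation:
Executing turtle program step by step:
Start: pos=(-8,2), heading=0, pen down
PD: pen down
FD 17: (-8,2) -> (9,2) [heading=0, draw]
LT 30: heading 0 -> 30
LT 150: heading 30 -> 180
LT 30: heading 180 -> 210
RT 180: heading 210 -> 30
PD: pen down
LT 337: heading 30 -> 7
LT 120: heading 7 -> 127
FD 8: (9,2) -> (4.185,8.389) [heading=127, draw]
PU: pen up
BK 20: (4.185,8.389) -> (16.222,-7.584) [heading=127, move]
RT 60: heading 127 -> 67
RT 30: heading 67 -> 37
Final: pos=(16.222,-7.584), heading=37, 2 segment(s) drawn

Segment endpoints: x in {-8, 4.185, 9}, y in {2, 8.389}
xmin=-8, ymin=2, xmax=9, ymax=8.389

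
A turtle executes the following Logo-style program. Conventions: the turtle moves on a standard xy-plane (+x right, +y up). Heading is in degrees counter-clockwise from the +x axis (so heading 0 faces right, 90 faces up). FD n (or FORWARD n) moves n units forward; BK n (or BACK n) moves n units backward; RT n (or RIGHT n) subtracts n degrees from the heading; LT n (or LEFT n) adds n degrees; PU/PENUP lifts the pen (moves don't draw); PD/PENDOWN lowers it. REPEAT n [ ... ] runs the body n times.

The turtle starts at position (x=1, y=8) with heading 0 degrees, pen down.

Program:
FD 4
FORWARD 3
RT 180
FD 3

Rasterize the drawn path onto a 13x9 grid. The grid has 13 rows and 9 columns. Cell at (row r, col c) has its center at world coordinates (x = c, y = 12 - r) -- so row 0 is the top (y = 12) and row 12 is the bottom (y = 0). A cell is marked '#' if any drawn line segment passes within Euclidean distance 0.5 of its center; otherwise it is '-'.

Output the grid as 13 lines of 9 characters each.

Segment 0: (1,8) -> (5,8)
Segment 1: (5,8) -> (8,8)
Segment 2: (8,8) -> (5,8)

Answer: ---------
---------
---------
---------
-########
---------
---------
---------
---------
---------
---------
---------
---------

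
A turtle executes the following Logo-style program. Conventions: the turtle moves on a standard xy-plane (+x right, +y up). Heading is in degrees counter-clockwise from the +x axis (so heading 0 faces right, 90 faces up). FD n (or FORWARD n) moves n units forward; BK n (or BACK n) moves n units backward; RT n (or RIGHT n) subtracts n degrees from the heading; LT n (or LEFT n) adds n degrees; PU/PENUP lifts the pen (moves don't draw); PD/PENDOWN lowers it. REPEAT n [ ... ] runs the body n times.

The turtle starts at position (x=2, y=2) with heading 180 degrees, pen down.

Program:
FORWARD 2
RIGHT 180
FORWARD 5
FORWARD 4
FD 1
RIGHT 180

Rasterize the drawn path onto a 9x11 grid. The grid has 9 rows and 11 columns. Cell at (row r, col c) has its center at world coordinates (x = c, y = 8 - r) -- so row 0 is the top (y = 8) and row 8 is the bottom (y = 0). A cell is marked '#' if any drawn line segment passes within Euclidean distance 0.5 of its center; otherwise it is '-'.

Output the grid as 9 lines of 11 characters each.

Segment 0: (2,2) -> (0,2)
Segment 1: (0,2) -> (5,2)
Segment 2: (5,2) -> (9,2)
Segment 3: (9,2) -> (10,2)

Answer: -----------
-----------
-----------
-----------
-----------
-----------
###########
-----------
-----------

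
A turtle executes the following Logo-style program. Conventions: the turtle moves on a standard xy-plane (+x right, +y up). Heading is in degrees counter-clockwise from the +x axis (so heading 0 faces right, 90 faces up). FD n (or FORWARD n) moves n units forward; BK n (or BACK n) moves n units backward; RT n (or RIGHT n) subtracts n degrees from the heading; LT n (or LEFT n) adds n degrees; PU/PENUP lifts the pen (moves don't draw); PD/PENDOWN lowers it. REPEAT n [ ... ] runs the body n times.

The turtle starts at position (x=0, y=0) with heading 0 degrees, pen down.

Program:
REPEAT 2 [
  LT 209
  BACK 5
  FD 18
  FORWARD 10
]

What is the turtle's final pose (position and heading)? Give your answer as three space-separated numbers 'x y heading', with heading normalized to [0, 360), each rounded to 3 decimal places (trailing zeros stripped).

Executing turtle program step by step:
Start: pos=(0,0), heading=0, pen down
REPEAT 2 [
  -- iteration 1/2 --
  LT 209: heading 0 -> 209
  BK 5: (0,0) -> (4.373,2.424) [heading=209, draw]
  FD 18: (4.373,2.424) -> (-11.37,-6.303) [heading=209, draw]
  FD 10: (-11.37,-6.303) -> (-20.116,-11.151) [heading=209, draw]
  -- iteration 2/2 --
  LT 209: heading 209 -> 58
  BK 5: (-20.116,-11.151) -> (-22.766,-15.391) [heading=58, draw]
  FD 18: (-22.766,-15.391) -> (-13.227,-0.126) [heading=58, draw]
  FD 10: (-13.227,-0.126) -> (-7.928,8.354) [heading=58, draw]
]
Final: pos=(-7.928,8.354), heading=58, 6 segment(s) drawn

Answer: -7.928 8.354 58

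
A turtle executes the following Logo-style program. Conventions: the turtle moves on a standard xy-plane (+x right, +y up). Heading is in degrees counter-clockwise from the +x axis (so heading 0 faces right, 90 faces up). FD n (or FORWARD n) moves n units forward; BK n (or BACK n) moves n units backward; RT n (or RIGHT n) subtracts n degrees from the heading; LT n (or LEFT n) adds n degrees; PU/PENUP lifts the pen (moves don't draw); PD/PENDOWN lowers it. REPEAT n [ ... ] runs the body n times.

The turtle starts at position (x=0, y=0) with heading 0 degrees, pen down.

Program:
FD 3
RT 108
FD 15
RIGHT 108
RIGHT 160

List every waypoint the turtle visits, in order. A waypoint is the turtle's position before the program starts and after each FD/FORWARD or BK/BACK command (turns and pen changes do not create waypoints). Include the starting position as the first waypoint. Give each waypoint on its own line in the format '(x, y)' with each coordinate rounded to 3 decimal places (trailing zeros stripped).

Executing turtle program step by step:
Start: pos=(0,0), heading=0, pen down
FD 3: (0,0) -> (3,0) [heading=0, draw]
RT 108: heading 0 -> 252
FD 15: (3,0) -> (-1.635,-14.266) [heading=252, draw]
RT 108: heading 252 -> 144
RT 160: heading 144 -> 344
Final: pos=(-1.635,-14.266), heading=344, 2 segment(s) drawn
Waypoints (3 total):
(0, 0)
(3, 0)
(-1.635, -14.266)

Answer: (0, 0)
(3, 0)
(-1.635, -14.266)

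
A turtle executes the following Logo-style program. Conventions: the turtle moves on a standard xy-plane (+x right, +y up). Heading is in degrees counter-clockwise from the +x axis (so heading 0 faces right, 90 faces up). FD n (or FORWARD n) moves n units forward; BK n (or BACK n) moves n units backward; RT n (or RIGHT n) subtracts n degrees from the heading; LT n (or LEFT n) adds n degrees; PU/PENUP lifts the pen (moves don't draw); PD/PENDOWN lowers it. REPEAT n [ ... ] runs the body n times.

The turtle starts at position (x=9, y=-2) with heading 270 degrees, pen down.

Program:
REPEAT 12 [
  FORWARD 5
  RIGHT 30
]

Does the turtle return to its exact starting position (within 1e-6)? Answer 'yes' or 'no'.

Executing turtle program step by step:
Start: pos=(9,-2), heading=270, pen down
REPEAT 12 [
  -- iteration 1/12 --
  FD 5: (9,-2) -> (9,-7) [heading=270, draw]
  RT 30: heading 270 -> 240
  -- iteration 2/12 --
  FD 5: (9,-7) -> (6.5,-11.33) [heading=240, draw]
  RT 30: heading 240 -> 210
  -- iteration 3/12 --
  FD 5: (6.5,-11.33) -> (2.17,-13.83) [heading=210, draw]
  RT 30: heading 210 -> 180
  -- iteration 4/12 --
  FD 5: (2.17,-13.83) -> (-2.83,-13.83) [heading=180, draw]
  RT 30: heading 180 -> 150
  -- iteration 5/12 --
  FD 5: (-2.83,-13.83) -> (-7.16,-11.33) [heading=150, draw]
  RT 30: heading 150 -> 120
  -- iteration 6/12 --
  FD 5: (-7.16,-11.33) -> (-9.66,-7) [heading=120, draw]
  RT 30: heading 120 -> 90
  -- iteration 7/12 --
  FD 5: (-9.66,-7) -> (-9.66,-2) [heading=90, draw]
  RT 30: heading 90 -> 60
  -- iteration 8/12 --
  FD 5: (-9.66,-2) -> (-7.16,2.33) [heading=60, draw]
  RT 30: heading 60 -> 30
  -- iteration 9/12 --
  FD 5: (-7.16,2.33) -> (-2.83,4.83) [heading=30, draw]
  RT 30: heading 30 -> 0
  -- iteration 10/12 --
  FD 5: (-2.83,4.83) -> (2.17,4.83) [heading=0, draw]
  RT 30: heading 0 -> 330
  -- iteration 11/12 --
  FD 5: (2.17,4.83) -> (6.5,2.33) [heading=330, draw]
  RT 30: heading 330 -> 300
  -- iteration 12/12 --
  FD 5: (6.5,2.33) -> (9,-2) [heading=300, draw]
  RT 30: heading 300 -> 270
]
Final: pos=(9,-2), heading=270, 12 segment(s) drawn

Start position: (9, -2)
Final position: (9, -2)
Distance = 0; < 1e-6 -> CLOSED

Answer: yes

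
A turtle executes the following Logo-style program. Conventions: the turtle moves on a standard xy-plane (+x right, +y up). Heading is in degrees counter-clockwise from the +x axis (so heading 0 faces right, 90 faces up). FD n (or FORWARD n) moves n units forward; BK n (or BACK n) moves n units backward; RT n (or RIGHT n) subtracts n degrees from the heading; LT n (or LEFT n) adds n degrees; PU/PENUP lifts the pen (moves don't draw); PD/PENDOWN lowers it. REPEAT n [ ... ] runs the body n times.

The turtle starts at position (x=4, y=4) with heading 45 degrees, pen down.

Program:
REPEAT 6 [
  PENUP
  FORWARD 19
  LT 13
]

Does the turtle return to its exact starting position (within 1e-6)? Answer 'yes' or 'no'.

Executing turtle program step by step:
Start: pos=(4,4), heading=45, pen down
REPEAT 6 [
  -- iteration 1/6 --
  PU: pen up
  FD 19: (4,4) -> (17.435,17.435) [heading=45, move]
  LT 13: heading 45 -> 58
  -- iteration 2/6 --
  PU: pen up
  FD 19: (17.435,17.435) -> (27.503,33.548) [heading=58, move]
  LT 13: heading 58 -> 71
  -- iteration 3/6 --
  PU: pen up
  FD 19: (27.503,33.548) -> (33.689,51.513) [heading=71, move]
  LT 13: heading 71 -> 84
  -- iteration 4/6 --
  PU: pen up
  FD 19: (33.689,51.513) -> (35.675,70.409) [heading=84, move]
  LT 13: heading 84 -> 97
  -- iteration 5/6 --
  PU: pen up
  FD 19: (35.675,70.409) -> (33.36,89.267) [heading=97, move]
  LT 13: heading 97 -> 110
  -- iteration 6/6 --
  PU: pen up
  FD 19: (33.36,89.267) -> (26.861,107.121) [heading=110, move]
  LT 13: heading 110 -> 123
]
Final: pos=(26.861,107.121), heading=123, 0 segment(s) drawn

Start position: (4, 4)
Final position: (26.861, 107.121)
Distance = 105.625; >= 1e-6 -> NOT closed

Answer: no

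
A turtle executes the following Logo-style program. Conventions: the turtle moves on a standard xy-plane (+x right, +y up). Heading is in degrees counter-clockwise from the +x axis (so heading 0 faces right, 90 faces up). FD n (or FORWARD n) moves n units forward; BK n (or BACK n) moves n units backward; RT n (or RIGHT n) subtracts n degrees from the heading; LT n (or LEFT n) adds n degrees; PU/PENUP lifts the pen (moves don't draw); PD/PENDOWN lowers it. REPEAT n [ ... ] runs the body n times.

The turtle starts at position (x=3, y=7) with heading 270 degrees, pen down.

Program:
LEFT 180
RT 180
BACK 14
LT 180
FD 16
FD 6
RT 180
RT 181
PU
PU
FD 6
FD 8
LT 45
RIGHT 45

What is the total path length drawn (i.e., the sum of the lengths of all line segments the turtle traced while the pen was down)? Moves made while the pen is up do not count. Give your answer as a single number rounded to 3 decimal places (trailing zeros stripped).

Executing turtle program step by step:
Start: pos=(3,7), heading=270, pen down
LT 180: heading 270 -> 90
RT 180: heading 90 -> 270
BK 14: (3,7) -> (3,21) [heading=270, draw]
LT 180: heading 270 -> 90
FD 16: (3,21) -> (3,37) [heading=90, draw]
FD 6: (3,37) -> (3,43) [heading=90, draw]
RT 180: heading 90 -> 270
RT 181: heading 270 -> 89
PU: pen up
PU: pen up
FD 6: (3,43) -> (3.105,48.999) [heading=89, move]
FD 8: (3.105,48.999) -> (3.244,56.998) [heading=89, move]
LT 45: heading 89 -> 134
RT 45: heading 134 -> 89
Final: pos=(3.244,56.998), heading=89, 3 segment(s) drawn

Segment lengths:
  seg 1: (3,7) -> (3,21), length = 14
  seg 2: (3,21) -> (3,37), length = 16
  seg 3: (3,37) -> (3,43), length = 6
Total = 36

Answer: 36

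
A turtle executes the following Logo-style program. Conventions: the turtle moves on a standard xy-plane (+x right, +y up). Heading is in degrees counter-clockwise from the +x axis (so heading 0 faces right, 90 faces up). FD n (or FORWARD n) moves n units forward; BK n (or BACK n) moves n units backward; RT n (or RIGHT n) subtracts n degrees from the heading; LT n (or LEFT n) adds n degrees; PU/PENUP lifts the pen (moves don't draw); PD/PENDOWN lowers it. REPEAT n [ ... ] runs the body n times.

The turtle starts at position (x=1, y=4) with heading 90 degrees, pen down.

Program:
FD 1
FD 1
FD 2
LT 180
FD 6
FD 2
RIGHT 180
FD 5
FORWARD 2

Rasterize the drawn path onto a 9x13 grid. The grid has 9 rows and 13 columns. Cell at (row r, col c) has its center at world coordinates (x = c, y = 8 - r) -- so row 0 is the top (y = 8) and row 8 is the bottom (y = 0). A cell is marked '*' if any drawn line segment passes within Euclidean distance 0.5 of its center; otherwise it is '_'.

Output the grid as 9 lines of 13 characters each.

Answer: _*___________
_*___________
_*___________
_*___________
_*___________
_*___________
_*___________
_*___________
_*___________

Derivation:
Segment 0: (1,4) -> (1,5)
Segment 1: (1,5) -> (1,6)
Segment 2: (1,6) -> (1,8)
Segment 3: (1,8) -> (1,2)
Segment 4: (1,2) -> (1,0)
Segment 5: (1,0) -> (1,5)
Segment 6: (1,5) -> (1,7)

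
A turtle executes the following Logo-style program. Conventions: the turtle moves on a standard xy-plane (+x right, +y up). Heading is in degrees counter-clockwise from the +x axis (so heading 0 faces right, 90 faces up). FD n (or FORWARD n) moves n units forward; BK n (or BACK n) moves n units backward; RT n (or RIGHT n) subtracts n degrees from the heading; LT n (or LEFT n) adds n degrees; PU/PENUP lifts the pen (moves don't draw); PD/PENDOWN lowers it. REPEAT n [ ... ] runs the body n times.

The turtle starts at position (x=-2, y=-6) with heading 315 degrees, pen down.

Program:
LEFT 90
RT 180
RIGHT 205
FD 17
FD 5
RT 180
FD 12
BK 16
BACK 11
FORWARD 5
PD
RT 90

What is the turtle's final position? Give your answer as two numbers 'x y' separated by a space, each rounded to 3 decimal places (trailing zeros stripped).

Executing turtle program step by step:
Start: pos=(-2,-6), heading=315, pen down
LT 90: heading 315 -> 45
RT 180: heading 45 -> 225
RT 205: heading 225 -> 20
FD 17: (-2,-6) -> (13.975,-0.186) [heading=20, draw]
FD 5: (13.975,-0.186) -> (18.673,1.524) [heading=20, draw]
RT 180: heading 20 -> 200
FD 12: (18.673,1.524) -> (7.397,-2.58) [heading=200, draw]
BK 16: (7.397,-2.58) -> (22.432,2.893) [heading=200, draw]
BK 11: (22.432,2.893) -> (32.769,6.655) [heading=200, draw]
FD 5: (32.769,6.655) -> (28.07,4.945) [heading=200, draw]
PD: pen down
RT 90: heading 200 -> 110
Final: pos=(28.07,4.945), heading=110, 6 segment(s) drawn

Answer: 28.07 4.945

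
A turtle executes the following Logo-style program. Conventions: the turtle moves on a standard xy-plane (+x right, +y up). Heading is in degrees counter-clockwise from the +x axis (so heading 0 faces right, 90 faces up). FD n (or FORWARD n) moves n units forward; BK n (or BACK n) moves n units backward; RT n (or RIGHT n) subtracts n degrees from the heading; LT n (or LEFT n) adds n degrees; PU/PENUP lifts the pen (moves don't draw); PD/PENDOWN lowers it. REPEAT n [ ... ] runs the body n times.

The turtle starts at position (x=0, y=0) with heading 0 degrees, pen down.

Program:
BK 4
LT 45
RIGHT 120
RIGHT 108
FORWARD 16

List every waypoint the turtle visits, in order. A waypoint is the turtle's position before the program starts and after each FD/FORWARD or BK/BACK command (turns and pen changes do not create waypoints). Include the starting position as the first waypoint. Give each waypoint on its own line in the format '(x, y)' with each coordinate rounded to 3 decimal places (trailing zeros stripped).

Answer: (0, 0)
(-4, 0)
(-19.978, 0.837)

Derivation:
Executing turtle program step by step:
Start: pos=(0,0), heading=0, pen down
BK 4: (0,0) -> (-4,0) [heading=0, draw]
LT 45: heading 0 -> 45
RT 120: heading 45 -> 285
RT 108: heading 285 -> 177
FD 16: (-4,0) -> (-19.978,0.837) [heading=177, draw]
Final: pos=(-19.978,0.837), heading=177, 2 segment(s) drawn
Waypoints (3 total):
(0, 0)
(-4, 0)
(-19.978, 0.837)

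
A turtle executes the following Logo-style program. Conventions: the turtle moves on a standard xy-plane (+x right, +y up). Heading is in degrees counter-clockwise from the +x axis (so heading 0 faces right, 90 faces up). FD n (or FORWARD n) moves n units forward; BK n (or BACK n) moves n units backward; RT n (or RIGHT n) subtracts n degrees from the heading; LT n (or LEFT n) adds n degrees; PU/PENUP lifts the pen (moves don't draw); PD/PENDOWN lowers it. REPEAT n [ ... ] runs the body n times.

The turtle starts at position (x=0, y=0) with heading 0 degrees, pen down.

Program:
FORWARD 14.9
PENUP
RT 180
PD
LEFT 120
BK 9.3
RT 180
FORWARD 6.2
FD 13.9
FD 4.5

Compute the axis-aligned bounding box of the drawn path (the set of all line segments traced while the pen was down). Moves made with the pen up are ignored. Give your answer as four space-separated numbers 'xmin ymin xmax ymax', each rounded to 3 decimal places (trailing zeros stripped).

Answer: -2.05 0 14.9 29.358

Derivation:
Executing turtle program step by step:
Start: pos=(0,0), heading=0, pen down
FD 14.9: (0,0) -> (14.9,0) [heading=0, draw]
PU: pen up
RT 180: heading 0 -> 180
PD: pen down
LT 120: heading 180 -> 300
BK 9.3: (14.9,0) -> (10.25,8.054) [heading=300, draw]
RT 180: heading 300 -> 120
FD 6.2: (10.25,8.054) -> (7.15,13.423) [heading=120, draw]
FD 13.9: (7.15,13.423) -> (0.2,25.461) [heading=120, draw]
FD 4.5: (0.2,25.461) -> (-2.05,29.358) [heading=120, draw]
Final: pos=(-2.05,29.358), heading=120, 5 segment(s) drawn

Segment endpoints: x in {-2.05, 0, 0.2, 7.15, 10.25, 14.9}, y in {0, 8.054, 13.423, 25.461, 29.358}
xmin=-2.05, ymin=0, xmax=14.9, ymax=29.358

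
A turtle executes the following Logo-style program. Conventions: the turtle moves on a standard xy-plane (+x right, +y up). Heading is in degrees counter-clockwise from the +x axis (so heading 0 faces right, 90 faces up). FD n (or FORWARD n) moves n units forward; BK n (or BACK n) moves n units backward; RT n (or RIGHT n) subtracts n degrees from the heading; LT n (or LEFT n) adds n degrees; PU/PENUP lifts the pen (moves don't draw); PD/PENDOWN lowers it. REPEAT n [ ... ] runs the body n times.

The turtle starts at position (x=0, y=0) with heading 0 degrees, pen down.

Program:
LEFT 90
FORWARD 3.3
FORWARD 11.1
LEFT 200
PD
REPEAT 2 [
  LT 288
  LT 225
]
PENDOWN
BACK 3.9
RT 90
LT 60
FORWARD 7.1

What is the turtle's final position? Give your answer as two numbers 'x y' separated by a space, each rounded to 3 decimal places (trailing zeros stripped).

Answer: -4.201 14.521

Derivation:
Executing turtle program step by step:
Start: pos=(0,0), heading=0, pen down
LT 90: heading 0 -> 90
FD 3.3: (0,0) -> (0,3.3) [heading=90, draw]
FD 11.1: (0,3.3) -> (0,14.4) [heading=90, draw]
LT 200: heading 90 -> 290
PD: pen down
REPEAT 2 [
  -- iteration 1/2 --
  LT 288: heading 290 -> 218
  LT 225: heading 218 -> 83
  -- iteration 2/2 --
  LT 288: heading 83 -> 11
  LT 225: heading 11 -> 236
]
PD: pen down
BK 3.9: (0,14.4) -> (2.181,17.633) [heading=236, draw]
RT 90: heading 236 -> 146
LT 60: heading 146 -> 206
FD 7.1: (2.181,17.633) -> (-4.201,14.521) [heading=206, draw]
Final: pos=(-4.201,14.521), heading=206, 4 segment(s) drawn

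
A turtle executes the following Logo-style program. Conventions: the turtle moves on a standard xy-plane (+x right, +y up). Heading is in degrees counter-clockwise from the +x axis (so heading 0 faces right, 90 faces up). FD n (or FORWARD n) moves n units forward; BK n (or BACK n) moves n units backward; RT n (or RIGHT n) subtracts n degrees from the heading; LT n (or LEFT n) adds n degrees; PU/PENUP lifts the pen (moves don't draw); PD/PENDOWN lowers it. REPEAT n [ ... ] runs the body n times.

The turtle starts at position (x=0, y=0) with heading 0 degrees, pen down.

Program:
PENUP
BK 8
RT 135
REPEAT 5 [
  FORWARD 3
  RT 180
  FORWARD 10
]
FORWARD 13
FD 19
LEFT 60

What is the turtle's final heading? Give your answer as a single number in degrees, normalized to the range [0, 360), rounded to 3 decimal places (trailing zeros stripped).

Executing turtle program step by step:
Start: pos=(0,0), heading=0, pen down
PU: pen up
BK 8: (0,0) -> (-8,0) [heading=0, move]
RT 135: heading 0 -> 225
REPEAT 5 [
  -- iteration 1/5 --
  FD 3: (-8,0) -> (-10.121,-2.121) [heading=225, move]
  RT 180: heading 225 -> 45
  FD 10: (-10.121,-2.121) -> (-3.05,4.95) [heading=45, move]
  -- iteration 2/5 --
  FD 3: (-3.05,4.95) -> (-0.929,7.071) [heading=45, move]
  RT 180: heading 45 -> 225
  FD 10: (-0.929,7.071) -> (-8,0) [heading=225, move]
  -- iteration 3/5 --
  FD 3: (-8,0) -> (-10.121,-2.121) [heading=225, move]
  RT 180: heading 225 -> 45
  FD 10: (-10.121,-2.121) -> (-3.05,4.95) [heading=45, move]
  -- iteration 4/5 --
  FD 3: (-3.05,4.95) -> (-0.929,7.071) [heading=45, move]
  RT 180: heading 45 -> 225
  FD 10: (-0.929,7.071) -> (-8,0) [heading=225, move]
  -- iteration 5/5 --
  FD 3: (-8,0) -> (-10.121,-2.121) [heading=225, move]
  RT 180: heading 225 -> 45
  FD 10: (-10.121,-2.121) -> (-3.05,4.95) [heading=45, move]
]
FD 13: (-3.05,4.95) -> (6.142,14.142) [heading=45, move]
FD 19: (6.142,14.142) -> (19.577,27.577) [heading=45, move]
LT 60: heading 45 -> 105
Final: pos=(19.577,27.577), heading=105, 0 segment(s) drawn

Answer: 105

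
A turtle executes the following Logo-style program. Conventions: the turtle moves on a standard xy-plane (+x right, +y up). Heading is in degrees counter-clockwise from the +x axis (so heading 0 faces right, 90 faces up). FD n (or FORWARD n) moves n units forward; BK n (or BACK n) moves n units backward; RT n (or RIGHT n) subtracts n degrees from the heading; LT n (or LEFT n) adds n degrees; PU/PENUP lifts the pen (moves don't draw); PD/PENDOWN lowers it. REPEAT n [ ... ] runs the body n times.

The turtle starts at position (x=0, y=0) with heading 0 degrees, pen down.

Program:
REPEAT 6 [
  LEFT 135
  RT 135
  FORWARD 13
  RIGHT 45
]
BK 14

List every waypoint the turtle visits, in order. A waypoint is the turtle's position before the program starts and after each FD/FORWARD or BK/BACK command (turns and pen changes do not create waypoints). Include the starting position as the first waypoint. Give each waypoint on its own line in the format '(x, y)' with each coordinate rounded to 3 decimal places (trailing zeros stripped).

Answer: (0, 0)
(13, 0)
(22.192, -9.192)
(22.192, -22.192)
(13, -31.385)
(0, -31.385)
(-9.192, -22.192)
(-9.192, -36.192)

Derivation:
Executing turtle program step by step:
Start: pos=(0,0), heading=0, pen down
REPEAT 6 [
  -- iteration 1/6 --
  LT 135: heading 0 -> 135
  RT 135: heading 135 -> 0
  FD 13: (0,0) -> (13,0) [heading=0, draw]
  RT 45: heading 0 -> 315
  -- iteration 2/6 --
  LT 135: heading 315 -> 90
  RT 135: heading 90 -> 315
  FD 13: (13,0) -> (22.192,-9.192) [heading=315, draw]
  RT 45: heading 315 -> 270
  -- iteration 3/6 --
  LT 135: heading 270 -> 45
  RT 135: heading 45 -> 270
  FD 13: (22.192,-9.192) -> (22.192,-22.192) [heading=270, draw]
  RT 45: heading 270 -> 225
  -- iteration 4/6 --
  LT 135: heading 225 -> 0
  RT 135: heading 0 -> 225
  FD 13: (22.192,-22.192) -> (13,-31.385) [heading=225, draw]
  RT 45: heading 225 -> 180
  -- iteration 5/6 --
  LT 135: heading 180 -> 315
  RT 135: heading 315 -> 180
  FD 13: (13,-31.385) -> (0,-31.385) [heading=180, draw]
  RT 45: heading 180 -> 135
  -- iteration 6/6 --
  LT 135: heading 135 -> 270
  RT 135: heading 270 -> 135
  FD 13: (0,-31.385) -> (-9.192,-22.192) [heading=135, draw]
  RT 45: heading 135 -> 90
]
BK 14: (-9.192,-22.192) -> (-9.192,-36.192) [heading=90, draw]
Final: pos=(-9.192,-36.192), heading=90, 7 segment(s) drawn
Waypoints (8 total):
(0, 0)
(13, 0)
(22.192, -9.192)
(22.192, -22.192)
(13, -31.385)
(0, -31.385)
(-9.192, -22.192)
(-9.192, -36.192)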